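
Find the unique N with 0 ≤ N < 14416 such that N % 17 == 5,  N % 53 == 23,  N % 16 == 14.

The moduli are pairwise coprime; M = 17·53·16 = 14416.
M/17 = 848; 848 ≡ 15 (mod 17); 15·8 ≡ 1, so inverse 8.
M/53 = 272; 272 ≡ 7 (mod 53); 7·38 ≡ 1, so inverse 38.
M/16 = 901; 901 ≡ 5 (mod 16); 5·13 ≡ 1, so inverse 13.
N ≡ 5·848·8 + 23·272·38 + 14·901·13 = 435630.
435630 mod 14416 = 3150.

3150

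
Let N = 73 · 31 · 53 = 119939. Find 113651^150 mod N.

30195

Mod 73: 113651 ≡ 63; by Fermat, exponent reduces to 150 mod 72 = 6; 63^6 ≡ 46 (mod 73).
Mod 31: 113651 ≡ 5; since 30 | 150, by Fermat 5^150 ≡ 1 (mod 31).
Mod 53: 113651 ≡ 19; by Fermat, exponent reduces to 150 mod 52 = 46; 19^46 ≡ 38 (mod 53).
Combine by CRT: x ≡ 46 (mod 73), x ≡ 1 (mod 31), x ≡ 38 (mod 53) ⇒ x ≡ 30195 (mod 119939).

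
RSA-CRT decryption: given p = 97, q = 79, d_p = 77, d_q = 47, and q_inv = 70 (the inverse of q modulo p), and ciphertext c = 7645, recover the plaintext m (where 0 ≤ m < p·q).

881

m₁ = c^(d_p) mod p: c ≡ 79 (mod 97), and 79^77 mod 97 = 8.
m₂ = c^(d_q) mod q: c ≡ 61 (mod 79), and 61^47 mod 79 = 12.
h = q_inv·(m₁ − m₂) mod p = 70·(8 − 12) mod 97 = 11.
m = m₂ + h·q = 12 + 11·79 = 881.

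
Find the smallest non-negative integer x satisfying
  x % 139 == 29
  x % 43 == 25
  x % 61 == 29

From x ≡ 29 (mod 139) write x = 29 + 139t. Substituting into x ≡ 25 (mod 43) gives 139t ≡ 39 (mod 43), and since 10⁻¹ ≡ 13 (mod 43), t ≡ 34. Hence x ≡ 29 + 139·34 = 4755 (mod 5977).
From x ≡ 4755 (mod 5977) write x = 4755 + 5977t. Substituting into x ≡ 29 (mod 61) gives 5977t ≡ 32 (mod 61), and since 60⁻¹ ≡ 60 (mod 61), t ≡ 29. Hence x ≡ 4755 + 5977·29 = 178088 (mod 364597).

178088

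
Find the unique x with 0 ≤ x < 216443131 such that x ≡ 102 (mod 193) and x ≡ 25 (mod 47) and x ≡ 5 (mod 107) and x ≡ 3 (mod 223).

50352065

The moduli are pairwise coprime; N = 193·47·107·223 = 216443131.
N/193 = 1121467; 1121467 ≡ 137 (mod 193); 137·31 ≡ 1, so inverse 31.
N/47 = 4605173; 4605173 ≡ 19 (mod 47); 19·5 ≡ 1, so inverse 5.
N/107 = 2022833; 2022833 ≡ 105 (mod 107); 105·53 ≡ 1, so inverse 53.
N/223 = 970597; 970597 ≡ 101 (mod 223); 101·53 ≡ 1, so inverse 53.
x ≡ 102·1121467·31 + 25·4605173·5 + 5·2022833·53 + 3·970597·53 = 4812100947.
4812100947 mod 216443131 = 50352065.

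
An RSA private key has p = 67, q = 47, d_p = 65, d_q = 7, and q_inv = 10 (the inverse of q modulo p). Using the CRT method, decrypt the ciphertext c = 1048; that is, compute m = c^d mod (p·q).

m₁ = c^(d_p) mod p: c ≡ 43 (mod 67), and 43^65 mod 67 = 53.
m₂ = c^(d_q) mod q: c ≡ 14 (mod 47), and 14^7 mod 47 = 24.
h = q_inv·(m₁ − m₂) mod p = 10·(53 − 24) mod 67 = 22.
m = m₂ + h·q = 24 + 22·47 = 1058.

1058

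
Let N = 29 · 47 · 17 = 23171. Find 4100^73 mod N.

Mod 29: 4100 ≡ 11; by Fermat, exponent reduces to 73 mod 28 = 17; 11^17 ≡ 3 (mod 29).
Mod 47: 4100 ≡ 11; by Fermat, exponent reduces to 73 mod 46 = 27; 11^27 ≡ 23 (mod 47).
Mod 17: 4100 ≡ 3; by Fermat, exponent reduces to 73 mod 16 = 9; 3^9 ≡ 14 (mod 17).
Combine by CRT: x ≡ 3 (mod 29), x ≡ 23 (mod 47), x ≡ 14 (mod 17) ⇒ x ≡ 728 (mod 23171).

728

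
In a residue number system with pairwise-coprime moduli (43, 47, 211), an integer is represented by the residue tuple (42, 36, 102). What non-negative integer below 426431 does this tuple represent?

57705

Combine the congruences pairwise.
From x ≡ 42 (mod 43) write x = 42 + 43t. Substituting into x ≡ 36 (mod 47) gives 43t ≡ 41 (mod 47), and since 43⁻¹ ≡ 35 (mod 47), t ≡ 25. Hence x ≡ 42 + 43·25 = 1117 (mod 2021).
From x ≡ 1117 (mod 2021) write x = 1117 + 2021t. Substituting into x ≡ 102 (mod 211) gives 2021t ≡ 40 (mod 211), and since 122⁻¹ ≡ 64 (mod 211), t ≡ 28. Hence x ≡ 1117 + 2021·28 = 57705 (mod 426431).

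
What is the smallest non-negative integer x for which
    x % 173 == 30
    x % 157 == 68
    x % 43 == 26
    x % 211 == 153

Combine the congruences pairwise.
From x ≡ 30 (mod 173) write x = 30 + 173t. Substituting into x ≡ 68 (mod 157) gives 173t ≡ 38 (mod 157), and since 16⁻¹ ≡ 108 (mod 157), t ≡ 22. Hence x ≡ 30 + 173·22 = 3836 (mod 27161).
From x ≡ 3836 (mod 27161) write x = 3836 + 27161t. Substituting into x ≡ 26 (mod 43) gives 27161t ≡ 17 (mod 43), and since 28⁻¹ ≡ 20 (mod 43), t ≡ 39. Hence x ≡ 3836 + 27161·39 = 1063115 (mod 1167923).
From x ≡ 1063115 (mod 1167923) write x = 1063115 + 1167923t. Substituting into x ≡ 153 (mod 211) gives 1167923t ≡ 56 (mod 211), and since 38⁻¹ ≡ 50 (mod 211), t ≡ 57. Hence x ≡ 1063115 + 1167923·57 = 67634726 (mod 246431753).

67634726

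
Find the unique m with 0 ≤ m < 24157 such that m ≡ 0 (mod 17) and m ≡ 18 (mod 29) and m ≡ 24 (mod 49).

The moduli are pairwise coprime; N = 17·29·49 = 24157.
N/17 = 1421; 1421 ≡ 10 (mod 17); 10·12 ≡ 1, so inverse 12.
N/29 = 833; 833 ≡ 21 (mod 29); 21·18 ≡ 1, so inverse 18.
N/49 = 493; 493 ≡ 3 (mod 49); 3·33 ≡ 1, so inverse 33.
m ≡ 0·1421·12 + 18·833·18 + 24·493·33 = 660348.
660348 mod 24157 = 8109.

8109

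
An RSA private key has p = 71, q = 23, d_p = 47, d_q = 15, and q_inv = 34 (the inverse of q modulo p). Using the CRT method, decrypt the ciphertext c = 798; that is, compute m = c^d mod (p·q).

492

m₁ = c^(d_p) mod p: c ≡ 17 (mod 71), and 17^47 mod 71 = 66.
m₂ = c^(d_q) mod q: c ≡ 16 (mod 23), and 16^15 mod 23 = 9.
h = q_inv·(m₁ − m₂) mod p = 34·(66 − 9) mod 71 = 21.
m = m₂ + h·q = 9 + 21·23 = 492.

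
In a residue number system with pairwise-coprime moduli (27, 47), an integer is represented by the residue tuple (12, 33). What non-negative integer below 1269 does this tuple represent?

174

From x ≡ 12 (mod 27) write x = 12 + 27t. Substituting into x ≡ 33 (mod 47) gives 27t ≡ 21 (mod 47), and since 27⁻¹ ≡ 7 (mod 47), t ≡ 6. Hence x ≡ 12 + 27·6 = 174 (mod 1269).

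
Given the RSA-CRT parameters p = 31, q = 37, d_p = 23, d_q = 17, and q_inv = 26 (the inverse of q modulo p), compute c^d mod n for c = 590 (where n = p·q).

1055

m₁ = c^(d_p) mod p: c ≡ 1 (mod 31), and 1^23 mod 31 = 1.
m₂ = c^(d_q) mod q: c ≡ 35 (mod 37), and 35^17 mod 37 = 19.
h = q_inv·(m₁ − m₂) mod p = 26·(1 − 19) mod 31 = 28.
m = m₂ + h·q = 19 + 28·37 = 1055.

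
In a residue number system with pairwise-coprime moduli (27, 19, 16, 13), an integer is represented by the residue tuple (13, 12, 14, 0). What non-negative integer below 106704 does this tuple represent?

From x ≡ 13 (mod 27) write x = 13 + 27t. Substituting into x ≡ 12 (mod 19) gives 27t ≡ 18 (mod 19), and since 8⁻¹ ≡ 12 (mod 19), t ≡ 7. Hence x ≡ 13 + 27·7 = 202 (mod 513).
From x ≡ 202 (mod 513) write x = 202 + 513t. Substituting into x ≡ 14 (mod 16) gives 513t ≡ 4 (mod 16), and since 1⁻¹ ≡ 1 (mod 16), t ≡ 4. Hence x ≡ 202 + 513·4 = 2254 (mod 8208).
From x ≡ 2254 (mod 8208) write x = 2254 + 8208t. Substituting into x ≡ 0 (mod 13) gives 8208t ≡ 8 (mod 13), and since 5⁻¹ ≡ 8 (mod 13), t ≡ 12. Hence x ≡ 2254 + 8208·12 = 100750 (mod 106704).

100750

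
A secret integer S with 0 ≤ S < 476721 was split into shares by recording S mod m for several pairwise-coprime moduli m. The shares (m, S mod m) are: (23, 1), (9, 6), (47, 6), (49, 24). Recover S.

From S ≡ 1 (mod 23) write S = 1 + 23t. Substituting into S ≡ 6 (mod 9) gives 23t ≡ 5 (mod 9), and since 5⁻¹ ≡ 2 (mod 9), t ≡ 1. Hence S ≡ 1 + 23·1 = 24 (mod 207).
From S ≡ 24 (mod 207) write S = 24 + 207t. Substituting into S ≡ 6 (mod 47) gives 207t ≡ 29 (mod 47), and since 19⁻¹ ≡ 5 (mod 47), t ≡ 4. Hence S ≡ 24 + 207·4 = 852 (mod 9729).
From S ≡ 852 (mod 9729) write S = 852 + 9729t. Substituting into S ≡ 24 (mod 49) gives 9729t ≡ 5 (mod 49), and since 27⁻¹ ≡ 20 (mod 49), t ≡ 2. Hence S ≡ 852 + 9729·2 = 20310 (mod 476721).

20310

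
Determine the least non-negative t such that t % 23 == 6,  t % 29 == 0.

Combine the congruences pairwise.
From t ≡ 6 (mod 23) write t = 6 + 23s. Substituting into t ≡ 0 (mod 29) gives 23s ≡ 23 (mod 29), and since 23⁻¹ ≡ 24 (mod 29), s ≡ 1. Hence t ≡ 6 + 23·1 = 29 (mod 667).

29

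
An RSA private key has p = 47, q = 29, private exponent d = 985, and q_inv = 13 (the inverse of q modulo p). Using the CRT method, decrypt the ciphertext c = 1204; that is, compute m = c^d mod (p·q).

d_p = d mod (p−1) = 985 mod 46 = 19; d_q = d mod (q−1) = 5.
m₁ = c^(d_p) mod p: c ≡ 29 (mod 47), and 29^19 mod 47 = 15.
m₂ = c^(d_q) mod q: c ≡ 15 (mod 29), and 15^5 mod 29 = 10.
h = q_inv·(m₁ − m₂) mod p = 13·(15 − 10) mod 47 = 18.
m = m₂ + h·q = 10 + 18·29 = 532.

532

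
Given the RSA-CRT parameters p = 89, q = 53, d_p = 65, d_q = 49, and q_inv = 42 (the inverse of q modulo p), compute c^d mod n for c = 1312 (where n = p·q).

965

m₁ = c^(d_p) mod p: c ≡ 66 (mod 89), and 66^65 mod 89 = 75.
m₂ = c^(d_q) mod q: c ≡ 40 (mod 53), and 40^49 mod 53 = 11.
h = q_inv·(m₁ − m₂) mod p = 42·(75 − 11) mod 89 = 18.
m = m₂ + h·q = 11 + 18·53 = 965.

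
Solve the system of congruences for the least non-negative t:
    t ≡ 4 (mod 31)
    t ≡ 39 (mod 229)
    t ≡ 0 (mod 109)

The moduli are pairwise coprime; N = 31·229·109 = 773791.
N/31 = 24961; 24961 ≡ 6 (mod 31); 6·26 ≡ 1, so inverse 26.
N/229 = 3379; 3379 ≡ 173 (mod 229); 173·184 ≡ 1, so inverse 184.
N/109 = 7099; 7099 ≡ 14 (mod 109); 14·39 ≡ 1, so inverse 39.
t ≡ 4·24961·26 + 39·3379·184 + 0·7099·39 = 26843648.
26843648 mod 773791 = 534754.

534754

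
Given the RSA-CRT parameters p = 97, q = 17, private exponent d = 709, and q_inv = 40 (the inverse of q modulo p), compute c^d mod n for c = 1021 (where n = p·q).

d_p = d mod (p−1) = 709 mod 96 = 37; d_q = d mod (q−1) = 5.
m₁ = c^(d_p) mod p: c ≡ 51 (mod 97), and 51^37 mod 97 = 34.
m₂ = c^(d_q) mod q: c ≡ 1 (mod 17), and 1^5 mod 17 = 1.
h = q_inv·(m₁ − m₂) mod p = 40·(34 − 1) mod 97 = 59.
m = m₂ + h·q = 1 + 59·17 = 1004.

1004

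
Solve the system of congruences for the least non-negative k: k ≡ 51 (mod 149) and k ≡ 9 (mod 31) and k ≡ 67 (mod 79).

The moduli are pairwise coprime; N = 149·31·79 = 364901.
N/149 = 2449; 2449 ≡ 65 (mod 149); 65·94 ≡ 1, so inverse 94.
N/31 = 11771; 11771 ≡ 22 (mod 31); 22·24 ≡ 1, so inverse 24.
N/79 = 4619; 4619 ≡ 37 (mod 79); 37·47 ≡ 1, so inverse 47.
k ≡ 51·2449·94 + 9·11771·24 + 67·4619·47 = 28828273.
28828273 mod 364901 = 1094.

1094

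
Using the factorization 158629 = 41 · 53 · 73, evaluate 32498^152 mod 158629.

22443

Mod 41: 32498 ≡ 26; by Fermat, exponent reduces to 152 mod 40 = 32; 26^32 ≡ 16 (mod 41).
Mod 53: 32498 ≡ 9; by Fermat, exponent reduces to 152 mod 52 = 48; 9^48 ≡ 24 (mod 53).
Mod 73: 32498 ≡ 13; by Fermat, exponent reduces to 152 mod 72 = 8; 13^8 ≡ 32 (mod 73).
Combine by CRT: x ≡ 16 (mod 41), x ≡ 24 (mod 53), x ≡ 32 (mod 73) ⇒ x ≡ 22443 (mod 158629).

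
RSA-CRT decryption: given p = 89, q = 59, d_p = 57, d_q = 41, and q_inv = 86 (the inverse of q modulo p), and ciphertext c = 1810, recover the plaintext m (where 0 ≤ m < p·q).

m₁ = c^(d_p) mod p: c ≡ 30 (mod 89), and 30^57 mod 89 = 31.
m₂ = c^(d_q) mod q: c ≡ 40 (mod 59), and 40^41 mod 59 = 56.
h = q_inv·(m₁ − m₂) mod p = 86·(31 − 56) mod 89 = 75.
m = m₂ + h·q = 56 + 75·59 = 4481.

4481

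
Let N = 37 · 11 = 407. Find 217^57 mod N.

Mod 37: 217 ≡ 32; by Fermat, exponent reduces to 57 mod 36 = 21; 32^21 ≡ 14 (mod 37).
Mod 11: 217 ≡ 8; by Fermat, exponent reduces to 57 mod 10 = 7; 8^7 ≡ 2 (mod 11).
Combine by CRT: x ≡ 14 (mod 37), x ≡ 2 (mod 11) ⇒ x ≡ 310 (mod 407).

310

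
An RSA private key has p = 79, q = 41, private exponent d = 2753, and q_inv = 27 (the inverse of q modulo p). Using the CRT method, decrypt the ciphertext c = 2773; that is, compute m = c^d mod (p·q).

d_p = d mod (p−1) = 2753 mod 78 = 23; d_q = d mod (q−1) = 33.
m₁ = c^(d_p) mod p: c ≡ 8 (mod 79), and 8^23 mod 79 = 52.
m₂ = c^(d_q) mod q: c ≡ 26 (mod 41), and 26^33 mod 41 = 6.
h = q_inv·(m₁ − m₂) mod p = 27·(52 − 6) mod 79 = 57.
m = m₂ + h·q = 6 + 57·41 = 2343.

2343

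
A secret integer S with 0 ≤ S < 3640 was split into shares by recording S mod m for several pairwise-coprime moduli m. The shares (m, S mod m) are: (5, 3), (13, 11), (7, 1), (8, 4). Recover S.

The moduli are pairwise coprime; N = 5·13·7·8 = 3640.
N/5 = 728; 728 ≡ 3 (mod 5); 3·2 ≡ 1, so inverse 2.
N/13 = 280; 280 ≡ 7 (mod 13); 7·2 ≡ 1, so inverse 2.
N/7 = 520; 520 ≡ 2 (mod 7); 2·4 ≡ 1, so inverse 4.
N/8 = 455; 455 ≡ 7 (mod 8); 7·7 ≡ 1, so inverse 7.
S ≡ 3·728·2 + 11·280·2 + 1·520·4 + 4·455·7 = 25348.
25348 mod 3640 = 3508.

3508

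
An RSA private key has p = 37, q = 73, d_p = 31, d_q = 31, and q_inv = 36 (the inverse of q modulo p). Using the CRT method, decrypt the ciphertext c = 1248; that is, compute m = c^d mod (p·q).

m₁ = c^(d_p) mod p: c ≡ 27 (mod 37), and 27^31 mod 37 = 27.
m₂ = c^(d_q) mod q: c ≡ 7 (mod 73), and 7^31 mod 73 = 30.
h = q_inv·(m₁ − m₂) mod p = 36·(27 − 30) mod 37 = 3.
m = m₂ + h·q = 30 + 3·73 = 249.

249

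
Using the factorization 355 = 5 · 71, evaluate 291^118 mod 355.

256

Mod 5: 291 ≡ 1; by Fermat, exponent reduces to 118 mod 4 = 2; 1^2 ≡ 1 (mod 5).
Mod 71: 291 ≡ 7; by Fermat, exponent reduces to 118 mod 70 = 48; 7^48 ≡ 43 (mod 71).
Combine by CRT: x ≡ 1 (mod 5), x ≡ 43 (mod 71) ⇒ x ≡ 256 (mod 355).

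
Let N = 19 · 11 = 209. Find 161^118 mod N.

9

Mod 19: 161 ≡ 9; by Fermat, exponent reduces to 118 mod 18 = 10; 9^10 ≡ 9 (mod 19).
Mod 11: 161 ≡ 7; by Fermat, exponent reduces to 118 mod 10 = 8; 7^8 ≡ 9 (mod 11).
Combine by CRT: x ≡ 9 (mod 19), x ≡ 9 (mod 11) ⇒ x ≡ 9 (mod 209).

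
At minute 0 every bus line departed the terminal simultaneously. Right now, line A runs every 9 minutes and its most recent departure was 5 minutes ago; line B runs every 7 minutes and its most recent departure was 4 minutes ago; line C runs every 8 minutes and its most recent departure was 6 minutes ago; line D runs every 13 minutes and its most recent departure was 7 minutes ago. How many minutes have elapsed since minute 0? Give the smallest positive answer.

3686

From t ≡ 5 (mod 9) write t = 5 + 9s. Substituting into t ≡ 4 (mod 7) gives 9s ≡ 6 (mod 7), and since 2⁻¹ ≡ 4 (mod 7), s ≡ 3. Hence t ≡ 5 + 9·3 = 32 (mod 63).
From t ≡ 32 (mod 63) write t = 32 + 63s. Substituting into t ≡ 6 (mod 8) gives 63s ≡ 6 (mod 8), and since 7⁻¹ ≡ 7 (mod 8), s ≡ 2. Hence t ≡ 32 + 63·2 = 158 (mod 504).
From t ≡ 158 (mod 504) write t = 158 + 504s. Substituting into t ≡ 7 (mod 13) gives 504s ≡ 5 (mod 13), and since 10⁻¹ ≡ 4 (mod 13), s ≡ 7. Hence t ≡ 158 + 504·7 = 3686 (mod 6552).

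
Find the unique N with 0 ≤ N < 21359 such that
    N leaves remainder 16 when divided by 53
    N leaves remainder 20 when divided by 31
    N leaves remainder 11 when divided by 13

1818

From N ≡ 16 (mod 53) write N = 16 + 53t. Substituting into N ≡ 20 (mod 31) gives 53t ≡ 4 (mod 31), and since 22⁻¹ ≡ 24 (mod 31), t ≡ 3. Hence N ≡ 16 + 53·3 = 175 (mod 1643).
From N ≡ 175 (mod 1643) write N = 175 + 1643t. Substituting into N ≡ 11 (mod 13) gives 1643t ≡ 5 (mod 13), and since 5⁻¹ ≡ 8 (mod 13), t ≡ 1. Hence N ≡ 175 + 1643·1 = 1818 (mod 21359).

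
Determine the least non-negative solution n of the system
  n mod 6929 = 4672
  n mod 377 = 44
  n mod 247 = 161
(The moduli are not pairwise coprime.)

Combine the congruences pairwise.
gcd(6929, 377) = 13 and 13 | (44 − 4672), so the pair is consistent; merging gives n ≡ 164039 (mod 200941), where 200941 = lcm(6929, 377).
gcd(200941, 247) = 13 and 13 | (161 − 164039), so the pair is consistent; merging gives n ≡ 364980 (mod 3817879), where 3817879 = lcm(200941, 247).
The solution is unique modulo lcm(6929, 377, 247) = 3817879.

364980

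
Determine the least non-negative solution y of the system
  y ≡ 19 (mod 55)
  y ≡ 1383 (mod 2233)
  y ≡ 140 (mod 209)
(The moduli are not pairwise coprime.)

50509

gcd(55, 2233) = 11 and 11 | (1383 − 19), so the pair is consistent; merging gives y ≡ 5849 (mod 11165), where 11165 = lcm(55, 2233).
gcd(11165, 209) = 11 and 11 | (140 − 5849), so the pair is consistent; merging gives y ≡ 50509 (mod 212135), where 212135 = lcm(11165, 209).
The solution is unique modulo lcm(55, 2233, 209) = 212135.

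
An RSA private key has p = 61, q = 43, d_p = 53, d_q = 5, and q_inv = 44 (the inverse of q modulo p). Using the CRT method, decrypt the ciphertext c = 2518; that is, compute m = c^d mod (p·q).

m₁ = c^(d_p) mod p: c ≡ 17 (mod 61), and 17^53 mod 61 = 59.
m₂ = c^(d_q) mod q: c ≡ 24 (mod 43), and 24^5 mod 43 = 13.
h = q_inv·(m₁ − m₂) mod p = 44·(59 − 13) mod 61 = 11.
m = m₂ + h·q = 13 + 11·43 = 486.

486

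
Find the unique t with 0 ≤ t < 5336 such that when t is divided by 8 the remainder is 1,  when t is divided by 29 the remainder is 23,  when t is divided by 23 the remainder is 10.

The moduli are pairwise coprime; N = 8·29·23 = 5336.
N/8 = 667; 667 ≡ 3 (mod 8); 3·3 ≡ 1, so inverse 3.
N/29 = 184; 184 ≡ 10 (mod 29); 10·3 ≡ 1, so inverse 3.
N/23 = 232; 232 ≡ 2 (mod 23); 2·12 ≡ 1, so inverse 12.
t ≡ 1·667·3 + 23·184·3 + 10·232·12 = 42537.
42537 mod 5336 = 5185.

5185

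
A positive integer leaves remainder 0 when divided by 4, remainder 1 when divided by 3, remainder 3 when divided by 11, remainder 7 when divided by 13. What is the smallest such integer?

124

The moduli are pairwise coprime; N = 4·3·11·13 = 1716.
N/4 = 429; 429 ≡ 1 (mod 4), inverse 1.
N/3 = 572; 572 ≡ 2 (mod 3); 2·2 ≡ 1, so inverse 2.
N/11 = 156; 156 ≡ 2 (mod 11); 2·6 ≡ 1, so inverse 6.
N/13 = 132; 132 ≡ 2 (mod 13); 2·7 ≡ 1, so inverse 7.
m ≡ 0·429·1 + 1·572·2 + 3·156·6 + 7·132·7 = 10420.
10420 mod 1716 = 124.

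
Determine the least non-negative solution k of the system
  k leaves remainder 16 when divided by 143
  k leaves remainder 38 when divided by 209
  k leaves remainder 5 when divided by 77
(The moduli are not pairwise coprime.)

Combine the congruences pairwise.
gcd(143, 209) = 11 and 11 | (38 − 16), so the pair is consistent; merging gives k ≡ 874 (mod 2717), where 2717 = lcm(143, 209).
gcd(2717, 77) = 11 and 11 | (5 − 874), so the pair is consistent; merging gives k ≡ 17176 (mod 19019), where 19019 = lcm(2717, 77).
The solution is unique modulo lcm(143, 209, 77) = 19019.

17176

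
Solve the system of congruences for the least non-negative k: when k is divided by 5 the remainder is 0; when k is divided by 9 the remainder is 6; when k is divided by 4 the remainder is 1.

105

The moduli are pairwise coprime; N = 5·9·4 = 180.
N/5 = 36; 36 ≡ 1 (mod 5), inverse 1.
N/9 = 20; 20 ≡ 2 (mod 9); 2·5 ≡ 1, so inverse 5.
N/4 = 45; 45 ≡ 1 (mod 4), inverse 1.
k ≡ 0·36·1 + 6·20·5 + 1·45·1 = 645.
645 mod 180 = 105.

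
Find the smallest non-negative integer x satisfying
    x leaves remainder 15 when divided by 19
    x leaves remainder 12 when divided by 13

From x ≡ 15 (mod 19) write x = 15 + 19t. Substituting into x ≡ 12 (mod 13) gives 19t ≡ 10 (mod 13), and since 6⁻¹ ≡ 11 (mod 13), t ≡ 6. Hence x ≡ 15 + 19·6 = 129 (mod 247).

129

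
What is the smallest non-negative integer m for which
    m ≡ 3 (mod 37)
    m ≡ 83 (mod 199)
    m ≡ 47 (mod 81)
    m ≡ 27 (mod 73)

18368579

The moduli are pairwise coprime; N = 37·199·81·73 = 43537419.
N/37 = 1176687; 1176687 ≡ 13 (mod 37); 13·20 ≡ 1, so inverse 20.
N/199 = 218781; 218781 ≡ 80 (mod 199); 80·102 ≡ 1, so inverse 102.
N/81 = 537499; 537499 ≡ 64 (mod 81); 64·19 ≡ 1, so inverse 19.
N/73 = 596403; 596403 ≡ 66 (mod 73); 66·52 ≡ 1, so inverse 52.
m ≡ 3·1176687·20 + 83·218781·102 + 47·537499·19 + 27·596403·52 = 3240137585.
3240137585 mod 43537419 = 18368579.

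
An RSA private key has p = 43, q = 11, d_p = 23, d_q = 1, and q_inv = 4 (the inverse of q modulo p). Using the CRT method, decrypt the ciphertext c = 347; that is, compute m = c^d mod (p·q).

292

m₁ = c^(d_p) mod p: c ≡ 3 (mod 43), and 3^23 mod 43 = 34.
m₂ = c^(d_q) mod q: c ≡ 6 (mod 11), and 6^1 mod 11 = 6.
h = q_inv·(m₁ − m₂) mod p = 4·(34 − 6) mod 43 = 26.
m = m₂ + h·q = 6 + 26·11 = 292.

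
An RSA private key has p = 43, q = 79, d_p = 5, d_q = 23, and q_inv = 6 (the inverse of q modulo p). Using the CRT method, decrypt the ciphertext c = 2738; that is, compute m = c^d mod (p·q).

m₁ = c^(d_p) mod p: c ≡ 29 (mod 43), and 29^5 mod 43 = 20.
m₂ = c^(d_q) mod q: c ≡ 52 (mod 79), and 52^23 mod 79 = 46.
h = q_inv·(m₁ − m₂) mod p = 6·(20 − 46) mod 43 = 16.
m = m₂ + h·q = 46 + 16·79 = 1310.

1310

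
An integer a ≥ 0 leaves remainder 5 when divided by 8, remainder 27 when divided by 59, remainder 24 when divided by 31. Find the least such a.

The moduli are pairwise coprime; N = 8·59·31 = 14632.
N/8 = 1829; 1829 ≡ 5 (mod 8); 5·5 ≡ 1, so inverse 5.
N/59 = 248; 248 ≡ 12 (mod 59); 12·5 ≡ 1, so inverse 5.
N/31 = 472; 472 ≡ 7 (mod 31); 7·9 ≡ 1, so inverse 9.
a ≡ 5·1829·5 + 27·248·5 + 24·472·9 = 181157.
181157 mod 14632 = 5573.

5573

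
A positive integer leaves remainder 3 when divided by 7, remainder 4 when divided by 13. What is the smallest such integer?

From a ≡ 3 (mod 7) write a = 3 + 7t. Substituting into a ≡ 4 (mod 13) gives 7t ≡ 1 (mod 13), and since 7⁻¹ ≡ 2 (mod 13), t ≡ 2. Hence a ≡ 3 + 7·2 = 17 (mod 91).

17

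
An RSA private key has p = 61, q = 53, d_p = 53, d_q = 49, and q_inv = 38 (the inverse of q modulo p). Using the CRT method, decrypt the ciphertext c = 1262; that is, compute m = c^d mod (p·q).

2211

m₁ = c^(d_p) mod p: c ≡ 42 (mod 61), and 42^53 mod 61 = 15.
m₂ = c^(d_q) mod q: c ≡ 43 (mod 53), and 43^49 mod 53 = 38.
h = q_inv·(m₁ − m₂) mod p = 38·(15 − 38) mod 61 = 41.
m = m₂ + h·q = 38 + 41·53 = 2211.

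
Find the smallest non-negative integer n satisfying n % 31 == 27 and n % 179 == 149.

From n ≡ 27 (mod 31) write n = 27 + 31t. Substituting into n ≡ 149 (mod 179) gives 31t ≡ 122 (mod 179), and since 31⁻¹ ≡ 52 (mod 179), t ≡ 79. Hence n ≡ 27 + 31·79 = 2476 (mod 5549).

2476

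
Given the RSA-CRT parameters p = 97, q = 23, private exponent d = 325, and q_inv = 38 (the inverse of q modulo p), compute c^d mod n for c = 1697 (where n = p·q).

d_p = d mod (p−1) = 325 mod 96 = 37; d_q = d mod (q−1) = 17.
m₁ = c^(d_p) mod p: c ≡ 48 (mod 97), and 48^37 mod 97 = 86.
m₂ = c^(d_q) mod q: c ≡ 18 (mod 23), and 18^17 mod 23 = 8.
h = q_inv·(m₁ − m₂) mod p = 38·(86 − 8) mod 97 = 54.
m = m₂ + h·q = 8 + 54·23 = 1250.

1250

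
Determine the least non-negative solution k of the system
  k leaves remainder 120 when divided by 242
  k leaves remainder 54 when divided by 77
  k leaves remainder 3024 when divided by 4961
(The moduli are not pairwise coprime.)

42712

gcd(242, 77) = 11 and 11 | (54 − 120), so the pair is consistent; merging gives k ≡ 362 (mod 1694), where 1694 = lcm(242, 77).
gcd(1694, 4961) = 121 and 121 | (3024 − 362), so the pair is consistent; merging gives k ≡ 42712 (mod 69454), where 69454 = lcm(1694, 4961).
The solution is unique modulo lcm(242, 77, 4961) = 69454.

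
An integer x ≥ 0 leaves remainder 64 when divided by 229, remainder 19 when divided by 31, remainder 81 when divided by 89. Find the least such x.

Combine the congruences pairwise.
From x ≡ 64 (mod 229) write x = 64 + 229t. Substituting into x ≡ 19 (mod 31) gives 229t ≡ 17 (mod 31), and since 12⁻¹ ≡ 13 (mod 31), t ≡ 4. Hence x ≡ 64 + 229·4 = 980 (mod 7099).
From x ≡ 980 (mod 7099) write x = 980 + 7099t. Substituting into x ≡ 81 (mod 89) gives 7099t ≡ 80 (mod 89), and since 68⁻¹ ≡ 72 (mod 89), t ≡ 64. Hence x ≡ 980 + 7099·64 = 455316 (mod 631811).

455316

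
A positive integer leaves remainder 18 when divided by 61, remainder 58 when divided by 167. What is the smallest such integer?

From n ≡ 18 (mod 61) write n = 18 + 61t. Substituting into n ≡ 58 (mod 167) gives 61t ≡ 40 (mod 167), and since 61⁻¹ ≡ 115 (mod 167), t ≡ 91. Hence n ≡ 18 + 61·91 = 5569 (mod 10187).

5569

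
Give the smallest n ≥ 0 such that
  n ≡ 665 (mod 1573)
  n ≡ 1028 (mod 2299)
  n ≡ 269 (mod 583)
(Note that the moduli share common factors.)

Combine the congruences pairwise.
gcd(1573, 2299) = 121 and 121 | (1028 − 665), so the pair is consistent; merging gives n ≡ 14822 (mod 29887), where 29887 = lcm(1573, 2299).
gcd(29887, 583) = 11 and 11 | (269 − 14822), so the pair is consistent; merging gives n ≡ 1150528 (mod 1584011), where 1584011 = lcm(29887, 583).
The solution is unique modulo lcm(1573, 2299, 583) = 1584011.

1150528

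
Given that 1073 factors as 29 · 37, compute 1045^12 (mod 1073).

581

Mod 29: 1045 ≡ 1; 1^12 ≡ 1 (mod 29).
Mod 37: 1045 ≡ 9; 9^12 ≡ 26 (mod 37).
Combine by CRT: x ≡ 1 (mod 29), x ≡ 26 (mod 37) ⇒ x ≡ 581 (mod 1073).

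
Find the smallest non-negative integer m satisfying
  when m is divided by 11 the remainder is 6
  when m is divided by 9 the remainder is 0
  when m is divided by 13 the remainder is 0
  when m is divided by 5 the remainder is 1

5616

The moduli are pairwise coprime; N = 11·9·13·5 = 6435.
N/11 = 585; 585 ≡ 2 (mod 11); 2·6 ≡ 1, so inverse 6.
N/9 = 715; 715 ≡ 4 (mod 9); 4·7 ≡ 1, so inverse 7.
N/13 = 495; 495 ≡ 1 (mod 13), inverse 1.
N/5 = 1287; 1287 ≡ 2 (mod 5); 2·3 ≡ 1, so inverse 3.
m ≡ 6·585·6 + 0·715·7 + 0·495·1 + 1·1287·3 = 24921.
24921 mod 6435 = 5616.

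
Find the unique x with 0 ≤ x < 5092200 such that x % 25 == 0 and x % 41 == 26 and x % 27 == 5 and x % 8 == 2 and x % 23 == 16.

From x ≡ 0 (mod 25) write x = 0 + 25t. Substituting into x ≡ 26 (mod 41) gives 25t ≡ 26 (mod 41), and since 25⁻¹ ≡ 23 (mod 41), t ≡ 24. Hence x ≡ 0 + 25·24 = 600 (mod 1025).
From x ≡ 600 (mod 1025) write x = 600 + 1025t. Substituting into x ≡ 5 (mod 27) gives 1025t ≡ 26 (mod 27), and since 26⁻¹ ≡ 26 (mod 27), t ≡ 1. Hence x ≡ 600 + 1025·1 = 1625 (mod 27675).
From x ≡ 1625 (mod 27675) write x = 1625 + 27675t. Substituting into x ≡ 2 (mod 8) gives 27675t ≡ 1 (mod 8), and since 3⁻¹ ≡ 3 (mod 8), t ≡ 3. Hence x ≡ 1625 + 27675·3 = 84650 (mod 221400).
From x ≡ 84650 (mod 221400) write x = 84650 + 221400t. Substituting into x ≡ 16 (mod 23) gives 221400t ≡ 6 (mod 23), and since 2⁻¹ ≡ 12 (mod 23), t ≡ 3. Hence x ≡ 84650 + 221400·3 = 748850 (mod 5092200).

748850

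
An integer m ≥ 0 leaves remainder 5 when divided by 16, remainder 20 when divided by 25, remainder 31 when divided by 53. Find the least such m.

The moduli are pairwise coprime; N = 16·25·53 = 21200.
N/16 = 1325; 1325 ≡ 13 (mod 16); 13·5 ≡ 1, so inverse 5.
N/25 = 848; 848 ≡ 23 (mod 25); 23·12 ≡ 1, so inverse 12.
N/53 = 400; 400 ≡ 29 (mod 53); 29·11 ≡ 1, so inverse 11.
m ≡ 5·1325·5 + 20·848·12 + 31·400·11 = 373045.
373045 mod 21200 = 12645.

12645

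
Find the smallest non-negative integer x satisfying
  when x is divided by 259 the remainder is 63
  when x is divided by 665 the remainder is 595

9905

gcd(259, 665) = 7 and 7 | (595 − 63), so the pair is consistent; merging gives x ≡ 9905 (mod 24605), where 24605 = lcm(259, 665).
The solution is unique modulo lcm(259, 665) = 24605.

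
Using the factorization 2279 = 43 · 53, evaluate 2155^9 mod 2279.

Mod 43: 2155 ≡ 5; 5^9 ≡ 22 (mod 43).
Mod 53: 2155 ≡ 35; 35^9 ≡ 45 (mod 53).
Combine by CRT: x ≡ 22 (mod 43), x ≡ 45 (mod 53) ⇒ x ≡ 151 (mod 2279).

151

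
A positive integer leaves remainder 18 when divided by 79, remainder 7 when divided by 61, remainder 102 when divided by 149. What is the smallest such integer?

9340

The moduli are pairwise coprime; N = 79·61·149 = 718031.
N/79 = 9089; 9089 ≡ 4 (mod 79); 4·20 ≡ 1, so inverse 20.
N/61 = 11771; 11771 ≡ 59 (mod 61); 59·30 ≡ 1, so inverse 30.
N/149 = 4819; 4819 ≡ 51 (mod 149); 51·38 ≡ 1, so inverse 38.
k ≡ 18·9089·20 + 7·11771·30 + 102·4819·38 = 24422394.
24422394 mod 718031 = 9340.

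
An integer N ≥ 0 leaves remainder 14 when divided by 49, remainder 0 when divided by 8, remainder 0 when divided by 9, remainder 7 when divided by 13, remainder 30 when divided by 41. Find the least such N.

466200

The moduli are pairwise coprime; M = 49·8·9·13·41 = 1880424.
M/49 = 38376; 38376 ≡ 9 (mod 49); 9·11 ≡ 1, so inverse 11.
M/8 = 235053; 235053 ≡ 5 (mod 8); 5·5 ≡ 1, so inverse 5.
M/9 = 208936; 208936 ≡ 1 (mod 9), inverse 1.
M/13 = 144648; 144648 ≡ 10 (mod 13); 10·4 ≡ 1, so inverse 4.
M/41 = 45864; 45864 ≡ 26 (mod 41); 26·30 ≡ 1, so inverse 30.
N ≡ 14·38376·11 + 0·235053·5 + 0·208936·1 + 7·144648·4 + 30·45864·30 = 51237648.
51237648 mod 1880424 = 466200.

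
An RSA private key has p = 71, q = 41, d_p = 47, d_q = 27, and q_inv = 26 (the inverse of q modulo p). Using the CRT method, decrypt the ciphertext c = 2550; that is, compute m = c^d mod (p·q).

1765

m₁ = c^(d_p) mod p: c ≡ 65 (mod 71), and 65^47 mod 71 = 61.
m₂ = c^(d_q) mod q: c ≡ 8 (mod 41), and 8^27 mod 41 = 2.
h = q_inv·(m₁ − m₂) mod p = 26·(61 − 2) mod 71 = 43.
m = m₂ + h·q = 2 + 43·41 = 1765.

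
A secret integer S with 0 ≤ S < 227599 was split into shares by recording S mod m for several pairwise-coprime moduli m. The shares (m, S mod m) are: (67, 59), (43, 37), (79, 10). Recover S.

The moduli are pairwise coprime; N = 67·43·79 = 227599.
N/67 = 3397; 3397 ≡ 47 (mod 67); 47·10 ≡ 1, so inverse 10.
N/43 = 5293; 5293 ≡ 4 (mod 43); 4·11 ≡ 1, so inverse 11.
N/79 = 2881; 2881 ≡ 37 (mod 79); 37·47 ≡ 1, so inverse 47.
S ≡ 59·3397·10 + 37·5293·11 + 10·2881·47 = 5512551.
5512551 mod 227599 = 50175.

50175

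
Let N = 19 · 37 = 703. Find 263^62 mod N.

Mod 19: 263 ≡ 16; by Fermat, exponent reduces to 62 mod 18 = 8; 16^8 ≡ 6 (mod 19).
Mod 37: 263 ≡ 4; by Fermat, exponent reduces to 62 mod 36 = 26; 4^26 ≡ 9 (mod 37).
Combine by CRT: x ≡ 6 (mod 19), x ≡ 9 (mod 37) ⇒ x ≡ 120 (mod 703).

120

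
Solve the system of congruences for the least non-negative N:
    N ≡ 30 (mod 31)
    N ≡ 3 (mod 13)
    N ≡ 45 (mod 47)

3006

From N ≡ 30 (mod 31) write N = 30 + 31t. Substituting into N ≡ 3 (mod 13) gives 31t ≡ 12 (mod 13), and since 5⁻¹ ≡ 8 (mod 13), t ≡ 5. Hence N ≡ 30 + 31·5 = 185 (mod 403).
From N ≡ 185 (mod 403) write N = 185 + 403t. Substituting into N ≡ 45 (mod 47) gives 403t ≡ 1 (mod 47), and since 27⁻¹ ≡ 7 (mod 47), t ≡ 7. Hence N ≡ 185 + 403·7 = 3006 (mod 18941).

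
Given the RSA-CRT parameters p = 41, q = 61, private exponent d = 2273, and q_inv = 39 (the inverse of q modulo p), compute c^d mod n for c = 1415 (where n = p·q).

d_p = d mod (p−1) = 2273 mod 40 = 33; d_q = d mod (q−1) = 53.
m₁ = c^(d_p) mod p: c ≡ 21 (mod 41), and 21^33 mod 41 = 5.
m₂ = c^(d_q) mod q: c ≡ 12 (mod 61), and 12^53 mod 61 = 16.
h = q_inv·(m₁ − m₂) mod p = 39·(5 − 16) mod 41 = 22.
m = m₂ + h·q = 16 + 22·61 = 1358.

1358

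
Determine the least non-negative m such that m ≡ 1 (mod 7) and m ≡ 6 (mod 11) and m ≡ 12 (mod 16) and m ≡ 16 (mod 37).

37164

Combine the congruences pairwise.
From m ≡ 1 (mod 7) write m = 1 + 7t. Substituting into m ≡ 6 (mod 11) gives 7t ≡ 5 (mod 11), and since 7⁻¹ ≡ 8 (mod 11), t ≡ 7. Hence m ≡ 1 + 7·7 = 50 (mod 77).
From m ≡ 50 (mod 77) write m = 50 + 77t. Substituting into m ≡ 12 (mod 16) gives 77t ≡ 10 (mod 16), and since 13⁻¹ ≡ 5 (mod 16), t ≡ 2. Hence m ≡ 50 + 77·2 = 204 (mod 1232).
From m ≡ 204 (mod 1232) write m = 204 + 1232t. Substituting into m ≡ 16 (mod 37) gives 1232t ≡ 34 (mod 37), and since 11⁻¹ ≡ 27 (mod 37), t ≡ 30. Hence m ≡ 204 + 1232·30 = 37164 (mod 45584).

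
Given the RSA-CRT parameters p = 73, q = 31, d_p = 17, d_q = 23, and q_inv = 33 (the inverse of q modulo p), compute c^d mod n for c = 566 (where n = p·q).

1318

m₁ = c^(d_p) mod p: c ≡ 55 (mod 73), and 55^17 mod 73 = 4.
m₂ = c^(d_q) mod q: c ≡ 8 (mod 31), and 8^23 mod 31 = 16.
h = q_inv·(m₁ − m₂) mod p = 33·(4 − 16) mod 73 = 42.
m = m₂ + h·q = 16 + 42·31 = 1318.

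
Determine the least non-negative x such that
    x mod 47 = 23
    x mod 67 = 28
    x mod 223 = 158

550299

Combine the congruences pairwise.
From x ≡ 23 (mod 47) write x = 23 + 47t. Substituting into x ≡ 28 (mod 67) gives 47t ≡ 5 (mod 67), and since 47⁻¹ ≡ 10 (mod 67), t ≡ 50. Hence x ≡ 23 + 47·50 = 2373 (mod 3149).
From x ≡ 2373 (mod 3149) write x = 2373 + 3149t. Substituting into x ≡ 158 (mod 223) gives 3149t ≡ 15 (mod 223), and since 27⁻¹ ≡ 190 (mod 223), t ≡ 174. Hence x ≡ 2373 + 3149·174 = 550299 (mod 702227).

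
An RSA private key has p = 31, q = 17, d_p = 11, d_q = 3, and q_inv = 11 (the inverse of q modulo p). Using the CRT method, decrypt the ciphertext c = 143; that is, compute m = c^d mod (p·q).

258

m₁ = c^(d_p) mod p: c ≡ 19 (mod 31), and 19^11 mod 31 = 10.
m₂ = c^(d_q) mod q: c ≡ 7 (mod 17), and 7^3 mod 17 = 3.
h = q_inv·(m₁ − m₂) mod p = 11·(10 − 3) mod 31 = 15.
m = m₂ + h·q = 3 + 15·17 = 258.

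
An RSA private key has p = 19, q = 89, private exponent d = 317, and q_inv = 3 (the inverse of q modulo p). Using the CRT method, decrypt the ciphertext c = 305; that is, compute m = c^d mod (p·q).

1103

d_p = d mod (p−1) = 317 mod 18 = 11; d_q = d mod (q−1) = 53.
m₁ = c^(d_p) mod p: c ≡ 1 (mod 19), and 1^11 mod 19 = 1.
m₂ = c^(d_q) mod q: c ≡ 38 (mod 89), and 38^53 mod 89 = 35.
h = q_inv·(m₁ − m₂) mod p = 3·(1 − 35) mod 19 = 12.
m = m₂ + h·q = 35 + 12·89 = 1103.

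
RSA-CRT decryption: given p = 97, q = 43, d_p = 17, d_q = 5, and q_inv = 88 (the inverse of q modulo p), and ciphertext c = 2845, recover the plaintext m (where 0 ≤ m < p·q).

2187

m₁ = c^(d_p) mod p: c ≡ 32 (mod 97), and 32^17 mod 97 = 53.
m₂ = c^(d_q) mod q: c ≡ 7 (mod 43), and 7^5 mod 43 = 37.
h = q_inv·(m₁ − m₂) mod p = 88·(53 − 37) mod 97 = 50.
m = m₂ + h·q = 37 + 50·43 = 2187.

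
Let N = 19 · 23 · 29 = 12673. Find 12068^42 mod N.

Mod 19: 12068 ≡ 3; by Fermat, exponent reduces to 42 mod 18 = 6; 3^6 ≡ 7 (mod 19).
Mod 23: 12068 ≡ 16; by Fermat, exponent reduces to 42 mod 22 = 20; 16^20 ≡ 8 (mod 23).
Mod 29: 12068 ≡ 4; by Fermat, exponent reduces to 42 mod 28 = 14; 4^14 ≡ 1 (mod 29).
Combine by CRT: x ≡ 7 (mod 19), x ≡ 8 (mod 23), x ≡ 1 (mod 29) ⇒ x ≡ 10818 (mod 12673).

10818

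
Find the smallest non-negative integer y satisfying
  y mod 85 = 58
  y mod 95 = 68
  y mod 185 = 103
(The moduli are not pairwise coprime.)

Combine the congruences pairwise.
gcd(85, 95) = 5 and 5 | (68 − 58), so the pair is consistent; merging gives y ≡ 1588 (mod 1615), where 1615 = lcm(85, 95).
gcd(1615, 185) = 5 and 5 | (103 − 1588), so the pair is consistent; merging gives y ≡ 43578 (mod 59755), where 59755 = lcm(1615, 185).
The solution is unique modulo lcm(85, 95, 185) = 59755.

43578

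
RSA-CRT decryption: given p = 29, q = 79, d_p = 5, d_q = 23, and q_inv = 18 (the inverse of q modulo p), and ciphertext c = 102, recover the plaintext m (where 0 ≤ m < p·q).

m₁ = c^(d_p) mod p: c ≡ 15 (mod 29), and 15^5 mod 29 = 10.
m₂ = c^(d_q) mod q: c ≡ 23 (mod 79), and 23^23 mod 79 = 55.
h = q_inv·(m₁ − m₂) mod p = 18·(10 − 55) mod 29 = 2.
m = m₂ + h·q = 55 + 2·79 = 213.

213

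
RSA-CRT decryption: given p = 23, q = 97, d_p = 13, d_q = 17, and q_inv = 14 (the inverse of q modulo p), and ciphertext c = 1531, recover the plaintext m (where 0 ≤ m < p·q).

m₁ = c^(d_p) mod p: c ≡ 13 (mod 23), and 13^13 mod 23 = 8.
m₂ = c^(d_q) mod q: c ≡ 76 (mod 97), and 76^17 mod 97 = 56.
h = q_inv·(m₁ − m₂) mod p = 14·(8 − 56) mod 23 = 18.
m = m₂ + h·q = 56 + 18·97 = 1802.

1802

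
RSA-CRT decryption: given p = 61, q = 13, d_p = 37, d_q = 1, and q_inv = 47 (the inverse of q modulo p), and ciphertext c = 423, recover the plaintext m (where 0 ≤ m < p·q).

696

m₁ = c^(d_p) mod p: c ≡ 57 (mod 61), and 57^37 mod 61 = 25.
m₂ = c^(d_q) mod q: c ≡ 7 (mod 13), and 7^1 mod 13 = 7.
h = q_inv·(m₁ − m₂) mod p = 47·(25 − 7) mod 61 = 53.
m = m₂ + h·q = 7 + 53·13 = 696.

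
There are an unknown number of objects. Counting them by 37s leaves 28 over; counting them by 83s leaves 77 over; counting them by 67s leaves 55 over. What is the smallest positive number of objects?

56268

From N ≡ 28 (mod 37) write N = 28 + 37t. Substituting into N ≡ 77 (mod 83) gives 37t ≡ 49 (mod 83), and since 37⁻¹ ≡ 9 (mod 83), t ≡ 26. Hence N ≡ 28 + 37·26 = 990 (mod 3071).
From N ≡ 990 (mod 3071) write N = 990 + 3071t. Substituting into N ≡ 55 (mod 67) gives 3071t ≡ 3 (mod 67), and since 56⁻¹ ≡ 6 (mod 67), t ≡ 18. Hence N ≡ 990 + 3071·18 = 56268 (mod 205757).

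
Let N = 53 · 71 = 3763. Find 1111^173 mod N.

421

Mod 53: 1111 ≡ 51; by Fermat, exponent reduces to 173 mod 52 = 17; 51^17 ≡ 50 (mod 53).
Mod 71: 1111 ≡ 46; by Fermat, exponent reduces to 173 mod 70 = 33; 46^33 ≡ 66 (mod 71).
Combine by CRT: x ≡ 50 (mod 53), x ≡ 66 (mod 71) ⇒ x ≡ 421 (mod 3763).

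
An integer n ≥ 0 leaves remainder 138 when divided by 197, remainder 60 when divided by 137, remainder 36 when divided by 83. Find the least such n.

536963

The moduli are pairwise coprime; M = 197·137·83 = 2240087.
M/197 = 11371; 11371 ≡ 142 (mod 197); 142·154 ≡ 1, so inverse 154.
M/137 = 16351; 16351 ≡ 48 (mod 137); 48·20 ≡ 1, so inverse 20.
M/83 = 26989; 26989 ≡ 14 (mod 83); 14·6 ≡ 1, so inverse 6.
n ≡ 138·11371·154 + 60·16351·20 + 36·26989·6 = 267107316.
267107316 mod 2240087 = 536963.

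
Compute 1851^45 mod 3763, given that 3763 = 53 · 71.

2983

Mod 53: 1851 ≡ 49; 49^45 ≡ 15 (mod 53).
Mod 71: 1851 ≡ 5; 5^45 ≡ 1 (mod 71).
Combine by CRT: x ≡ 15 (mod 53), x ≡ 1 (mod 71) ⇒ x ≡ 2983 (mod 3763).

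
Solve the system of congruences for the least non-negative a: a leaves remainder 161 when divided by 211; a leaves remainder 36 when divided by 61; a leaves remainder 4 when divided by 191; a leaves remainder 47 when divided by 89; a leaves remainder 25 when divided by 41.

Combine the congruences pairwise.
From a ≡ 161 (mod 211) write a = 161 + 211t. Substituting into a ≡ 36 (mod 61) gives 211t ≡ 58 (mod 61), and since 28⁻¹ ≡ 24 (mod 61), t ≡ 50. Hence a ≡ 161 + 211·50 = 10711 (mod 12871).
From a ≡ 10711 (mod 12871) write a = 10711 + 12871t. Substituting into a ≡ 4 (mod 191) gives 12871t ≡ 180 (mod 191), and since 74⁻¹ ≡ 111 (mod 191), t ≡ 116. Hence a ≡ 10711 + 12871·116 = 1503747 (mod 2458361).
From a ≡ 1503747 (mod 2458361) write a = 1503747 + 2458361t. Substituting into a ≡ 47 (mod 89) gives 2458361t ≡ 44 (mod 89), and since 3⁻¹ ≡ 30 (mod 89), t ≡ 74. Hence a ≡ 1503747 + 2458361·74 = 183422461 (mod 218794129).
From a ≡ 183422461 (mod 218794129) write a = 183422461 + 218794129t. Substituting into a ≡ 25 (mod 41) gives 218794129t ≡ 2 (mod 41), and since 7⁻¹ ≡ 6 (mod 41), t ≡ 12. Hence a ≡ 183422461 + 218794129·12 = 2808952009 (mod 8970559289).

2808952009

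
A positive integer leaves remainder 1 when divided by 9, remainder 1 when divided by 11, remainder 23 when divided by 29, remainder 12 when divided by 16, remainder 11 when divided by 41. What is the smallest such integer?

998812

Combine the congruences pairwise.
From N ≡ 1 (mod 9) write N = 1 + 9t. Substituting into N ≡ 1 (mod 11) gives 9t ≡ 0 (mod 11), and since 9⁻¹ ≡ 5 (mod 11), t ≡ 0. Hence N ≡ 1 + 9·0 = 1 (mod 99).
From N ≡ 1 (mod 99) write N = 1 + 99t. Substituting into N ≡ 23 (mod 29) gives 99t ≡ 22 (mod 29), and since 12⁻¹ ≡ 17 (mod 29), t ≡ 26. Hence N ≡ 1 + 99·26 = 2575 (mod 2871).
From N ≡ 2575 (mod 2871) write N = 2575 + 2871t. Substituting into N ≡ 12 (mod 16) gives 2871t ≡ 13 (mod 16), and since 7⁻¹ ≡ 7 (mod 16), t ≡ 11. Hence N ≡ 2575 + 2871·11 = 34156 (mod 45936).
From N ≡ 34156 (mod 45936) write N = 34156 + 45936t. Substituting into N ≡ 11 (mod 41) gives 45936t ≡ 8 (mod 41), and since 16⁻¹ ≡ 18 (mod 41), t ≡ 21. Hence N ≡ 34156 + 45936·21 = 998812 (mod 1883376).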